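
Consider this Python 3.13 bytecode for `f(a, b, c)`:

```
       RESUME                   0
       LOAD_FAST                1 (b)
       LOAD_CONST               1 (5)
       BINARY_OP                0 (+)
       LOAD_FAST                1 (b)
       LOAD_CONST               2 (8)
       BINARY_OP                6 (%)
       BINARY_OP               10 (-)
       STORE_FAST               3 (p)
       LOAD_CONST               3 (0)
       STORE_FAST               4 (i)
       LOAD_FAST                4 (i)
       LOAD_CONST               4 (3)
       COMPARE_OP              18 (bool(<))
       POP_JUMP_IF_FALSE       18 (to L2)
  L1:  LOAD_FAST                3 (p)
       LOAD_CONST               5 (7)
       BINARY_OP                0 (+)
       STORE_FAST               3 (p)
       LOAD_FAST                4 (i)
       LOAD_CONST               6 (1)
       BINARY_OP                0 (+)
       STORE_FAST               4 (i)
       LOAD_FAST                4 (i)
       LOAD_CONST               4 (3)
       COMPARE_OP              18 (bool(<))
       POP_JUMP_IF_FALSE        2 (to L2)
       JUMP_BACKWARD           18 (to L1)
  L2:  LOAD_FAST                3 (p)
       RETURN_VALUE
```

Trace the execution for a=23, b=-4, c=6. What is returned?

18

LOAD_FAST b → push -4. Stack: [-4]
LOAD_CONST → push 5. Stack: [-4, 5]
BINARY_OP + → -4 + 5 = 1. Stack: [1]
LOAD_FAST b → push -4. Stack: [1, -4]
LOAD_CONST → push 8. Stack: [1, -4, 8]
BINARY_OP % → -4 % 8 = 4. Stack: [1, 4]
BINARY_OP - → 1 - 4 = -3. Stack: [-3]
STORE_FAST p → p=-3. Stack: []
LOAD_CONST → push 0. Stack: [0]
STORE_FAST i → i=0. Stack: []
LOAD_FAST i → push 0. Stack: [0]
LOAD_CONST → push 3. Stack: [0, 3]
COMPARE_OP bool(<) → 0 vs 3 = True. Stack: [True]
POP_JUMP_IF_FALSE → pop True; no jump. Stack: []
LOAD_FAST p → push -3. Stack: [-3]
LOAD_CONST → push 7. Stack: [-3, 7]
BINARY_OP + → -3 + 7 = 4. Stack: [4]
STORE_FAST p → p=4. Stack: []
LOAD_FAST i → push 0. Stack: [0]
LOAD_CONST → push 1. Stack: [0, 1]
BINARY_OP + → 0 + 1 = 1. Stack: [1]
STORE_FAST i → i=1. Stack: []
LOAD_FAST i → push 1. Stack: [1]
LOAD_CONST → push 3. Stack: [1, 3]
COMPARE_OP bool(<) → 1 vs 3 = True. Stack: [True]
POP_JUMP_IF_FALSE → pop True; no jump. Stack: []
LOAD_FAST p → push 4. Stack: [4]
LOAD_CONST → push 7. Stack: [4, 7]
BINARY_OP + → 4 + 7 = 11. Stack: [11]
STORE_FAST p → p=11. Stack: []
LOAD_FAST i → push 1. Stack: [1]
LOAD_CONST → push 1. Stack: [1, 1]
BINARY_OP + → 1 + 1 = 2. Stack: [2]
STORE_FAST i → i=2. Stack: []
LOAD_FAST i → push 2. Stack: [2]
LOAD_CONST → push 3. Stack: [2, 3]
COMPARE_OP bool(<) → 2 vs 3 = True. Stack: [True]
POP_JUMP_IF_FALSE → pop True; no jump. Stack: []
LOAD_FAST p → push 11. Stack: [11]
LOAD_CONST → push 7. Stack: [11, 7]
BINARY_OP + → 11 + 7 = 18. Stack: [18]
STORE_FAST p → p=18. Stack: []
LOAD_FAST i → push 2. Stack: [2]
LOAD_CONST → push 1. Stack: [2, 1]
BINARY_OP + → 2 + 1 = 3. Stack: [3]
STORE_FAST i → i=3. Stack: []
LOAD_FAST i → push 3. Stack: [3]
LOAD_CONST → push 3. Stack: [3, 3]
COMPARE_OP bool(<) → 3 vs 3 = False. Stack: [False]
POP_JUMP_IF_FALSE → pop False; jump. Stack: []
LOAD_FAST p → push 18. Stack: [18]
RETURN_VALUE → return 18.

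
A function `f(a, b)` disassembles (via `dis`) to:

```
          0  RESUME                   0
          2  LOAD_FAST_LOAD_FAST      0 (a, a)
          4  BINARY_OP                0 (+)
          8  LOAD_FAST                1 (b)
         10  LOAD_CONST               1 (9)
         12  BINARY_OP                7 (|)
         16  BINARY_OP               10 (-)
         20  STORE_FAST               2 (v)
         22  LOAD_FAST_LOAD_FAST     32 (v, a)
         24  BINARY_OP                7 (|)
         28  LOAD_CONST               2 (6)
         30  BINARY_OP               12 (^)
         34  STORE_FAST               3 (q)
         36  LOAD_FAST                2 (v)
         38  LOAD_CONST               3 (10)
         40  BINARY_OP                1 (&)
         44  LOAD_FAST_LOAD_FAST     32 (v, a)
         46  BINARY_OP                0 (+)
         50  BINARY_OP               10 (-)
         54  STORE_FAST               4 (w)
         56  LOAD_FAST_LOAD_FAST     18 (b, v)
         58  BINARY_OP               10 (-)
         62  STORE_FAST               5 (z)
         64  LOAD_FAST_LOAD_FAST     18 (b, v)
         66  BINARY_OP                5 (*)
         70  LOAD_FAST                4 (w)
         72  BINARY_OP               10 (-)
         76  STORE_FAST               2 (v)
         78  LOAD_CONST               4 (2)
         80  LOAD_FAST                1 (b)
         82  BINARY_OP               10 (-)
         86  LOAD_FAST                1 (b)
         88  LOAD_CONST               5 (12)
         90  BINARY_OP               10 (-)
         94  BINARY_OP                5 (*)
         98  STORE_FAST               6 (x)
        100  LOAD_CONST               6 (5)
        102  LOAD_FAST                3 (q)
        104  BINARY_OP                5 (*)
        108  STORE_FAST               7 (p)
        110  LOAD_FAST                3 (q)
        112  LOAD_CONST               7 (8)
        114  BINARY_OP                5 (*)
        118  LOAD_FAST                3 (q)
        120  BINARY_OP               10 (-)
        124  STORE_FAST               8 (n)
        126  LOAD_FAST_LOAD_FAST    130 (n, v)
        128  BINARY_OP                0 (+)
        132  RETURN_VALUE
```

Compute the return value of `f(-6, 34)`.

-1960

LOAD_FAST_LOAD_FAST a,a → push -6,-6. Stack: [-6, -6]
BINARY_OP + → -6 + -6 = -12. Stack: [-12]
LOAD_FAST b → push 34. Stack: [-12, 34]
LOAD_CONST → push 9. Stack: [-12, 34, 9]
BINARY_OP | → 34 | 9 = 43. Stack: [-12, 43]
BINARY_OP - → -12 - 43 = -55. Stack: [-55]
STORE_FAST v → v=-55. Stack: []
LOAD_FAST_LOAD_FAST v,a → push -55,-6. Stack: [-55, -6]
BINARY_OP | → -55 | -6 = -5. Stack: [-5]
LOAD_CONST → push 6. Stack: [-5, 6]
BINARY_OP ^ → -5 ^ 6 = -3. Stack: [-3]
STORE_FAST q → q=-3. Stack: []
LOAD_FAST v → push -55. Stack: [-55]
LOAD_CONST → push 10. Stack: [-55, 10]
BINARY_OP & → -55 & 10 = 8. Stack: [8]
LOAD_FAST_LOAD_FAST v,a → push -55,-6. Stack: [8, -55, -6]
BINARY_OP + → -55 + -6 = -61. Stack: [8, -61]
BINARY_OP - → 8 - -61 = 69. Stack: [69]
STORE_FAST w → w=69. Stack: []
LOAD_FAST_LOAD_FAST b,v → push 34,-55. Stack: [34, -55]
BINARY_OP - → 34 - -55 = 89. Stack: [89]
STORE_FAST z → z=89. Stack: []
LOAD_FAST_LOAD_FAST b,v → push 34,-55. Stack: [34, -55]
BINARY_OP * → 34 * -55 = -1870. Stack: [-1870]
LOAD_FAST w → push 69. Stack: [-1870, 69]
BINARY_OP - → -1870 - 69 = -1939. Stack: [-1939]
STORE_FAST v → v=-1939. Stack: []
LOAD_CONST → push 2. Stack: [2]
LOAD_FAST b → push 34. Stack: [2, 34]
BINARY_OP - → 2 - 34 = -32. Stack: [-32]
LOAD_FAST b → push 34. Stack: [-32, 34]
LOAD_CONST → push 12. Stack: [-32, 34, 12]
BINARY_OP - → 34 - 12 = 22. Stack: [-32, 22]
BINARY_OP * → -32 * 22 = -704. Stack: [-704]
STORE_FAST x → x=-704. Stack: []
LOAD_CONST → push 5. Stack: [5]
LOAD_FAST q → push -3. Stack: [5, -3]
BINARY_OP * → 5 * -3 = -15. Stack: [-15]
STORE_FAST p → p=-15. Stack: []
LOAD_FAST q → push -3. Stack: [-3]
LOAD_CONST → push 8. Stack: [-3, 8]
BINARY_OP * → -3 * 8 = -24. Stack: [-24]
LOAD_FAST q → push -3. Stack: [-24, -3]
BINARY_OP - → -24 - -3 = -21. Stack: [-21]
STORE_FAST n → n=-21. Stack: []
LOAD_FAST_LOAD_FAST n,v → push -21,-1939. Stack: [-21, -1939]
BINARY_OP + → -21 + -1939 = -1960. Stack: [-1960]
RETURN_VALUE → return -1960.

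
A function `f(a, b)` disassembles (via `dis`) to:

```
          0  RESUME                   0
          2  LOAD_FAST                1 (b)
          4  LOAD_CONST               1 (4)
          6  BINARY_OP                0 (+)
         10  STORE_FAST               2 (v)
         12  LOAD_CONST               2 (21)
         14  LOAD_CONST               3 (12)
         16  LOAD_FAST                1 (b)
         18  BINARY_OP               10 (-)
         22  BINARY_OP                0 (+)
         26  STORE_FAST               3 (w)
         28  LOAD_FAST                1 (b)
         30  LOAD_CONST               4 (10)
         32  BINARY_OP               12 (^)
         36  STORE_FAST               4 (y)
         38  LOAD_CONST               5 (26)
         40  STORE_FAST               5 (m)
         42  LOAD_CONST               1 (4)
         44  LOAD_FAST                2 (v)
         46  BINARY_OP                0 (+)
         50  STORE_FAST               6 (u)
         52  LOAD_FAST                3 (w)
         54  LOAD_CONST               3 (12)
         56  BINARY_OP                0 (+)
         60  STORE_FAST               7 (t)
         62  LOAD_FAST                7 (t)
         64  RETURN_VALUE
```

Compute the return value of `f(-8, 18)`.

27

LOAD_FAST b → push 18. Stack: [18]
LOAD_CONST → push 4. Stack: [18, 4]
BINARY_OP + → 18 + 4 = 22. Stack: [22]
STORE_FAST v → v=22. Stack: []
LOAD_CONST → push 21. Stack: [21]
LOAD_CONST → push 12. Stack: [21, 12]
LOAD_FAST b → push 18. Stack: [21, 12, 18]
BINARY_OP - → 12 - 18 = -6. Stack: [21, -6]
BINARY_OP + → 21 + -6 = 15. Stack: [15]
STORE_FAST w → w=15. Stack: []
LOAD_FAST b → push 18. Stack: [18]
LOAD_CONST → push 10. Stack: [18, 10]
BINARY_OP ^ → 18 ^ 10 = 24. Stack: [24]
STORE_FAST y → y=24. Stack: []
LOAD_CONST → push 26. Stack: [26]
STORE_FAST m → m=26. Stack: []
LOAD_CONST → push 4. Stack: [4]
LOAD_FAST v → push 22. Stack: [4, 22]
BINARY_OP + → 4 + 22 = 26. Stack: [26]
STORE_FAST u → u=26. Stack: []
LOAD_FAST w → push 15. Stack: [15]
LOAD_CONST → push 12. Stack: [15, 12]
BINARY_OP + → 15 + 12 = 27. Stack: [27]
STORE_FAST t → t=27. Stack: []
LOAD_FAST t → push 27. Stack: [27]
RETURN_VALUE → return 27.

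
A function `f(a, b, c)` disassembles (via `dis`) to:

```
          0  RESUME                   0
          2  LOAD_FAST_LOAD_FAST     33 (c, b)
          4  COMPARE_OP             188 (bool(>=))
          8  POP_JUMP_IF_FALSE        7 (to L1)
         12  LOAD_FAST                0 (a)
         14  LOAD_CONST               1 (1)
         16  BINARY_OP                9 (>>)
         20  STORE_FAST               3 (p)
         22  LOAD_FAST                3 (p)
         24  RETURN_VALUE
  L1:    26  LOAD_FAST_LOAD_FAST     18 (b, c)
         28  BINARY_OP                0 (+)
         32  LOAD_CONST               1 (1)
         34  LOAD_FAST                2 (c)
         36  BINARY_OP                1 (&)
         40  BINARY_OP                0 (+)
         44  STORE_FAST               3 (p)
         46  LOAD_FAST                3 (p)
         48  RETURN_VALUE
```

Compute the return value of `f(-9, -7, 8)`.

-5

LOAD_FAST_LOAD_FAST c,b → push 8,-7. Stack: [8, -7]
COMPARE_OP bool(>=) → 8 vs -7 = True. Stack: [True]
POP_JUMP_IF_FALSE → pop True; no jump. Stack: []
LOAD_FAST a → push -9. Stack: [-9]
LOAD_CONST → push 1. Stack: [-9, 1]
BINARY_OP >> → -9 >> 1 = -5. Stack: [-5]
STORE_FAST p → p=-5. Stack: []
LOAD_FAST p → push -5. Stack: [-5]
RETURN_VALUE → return -5.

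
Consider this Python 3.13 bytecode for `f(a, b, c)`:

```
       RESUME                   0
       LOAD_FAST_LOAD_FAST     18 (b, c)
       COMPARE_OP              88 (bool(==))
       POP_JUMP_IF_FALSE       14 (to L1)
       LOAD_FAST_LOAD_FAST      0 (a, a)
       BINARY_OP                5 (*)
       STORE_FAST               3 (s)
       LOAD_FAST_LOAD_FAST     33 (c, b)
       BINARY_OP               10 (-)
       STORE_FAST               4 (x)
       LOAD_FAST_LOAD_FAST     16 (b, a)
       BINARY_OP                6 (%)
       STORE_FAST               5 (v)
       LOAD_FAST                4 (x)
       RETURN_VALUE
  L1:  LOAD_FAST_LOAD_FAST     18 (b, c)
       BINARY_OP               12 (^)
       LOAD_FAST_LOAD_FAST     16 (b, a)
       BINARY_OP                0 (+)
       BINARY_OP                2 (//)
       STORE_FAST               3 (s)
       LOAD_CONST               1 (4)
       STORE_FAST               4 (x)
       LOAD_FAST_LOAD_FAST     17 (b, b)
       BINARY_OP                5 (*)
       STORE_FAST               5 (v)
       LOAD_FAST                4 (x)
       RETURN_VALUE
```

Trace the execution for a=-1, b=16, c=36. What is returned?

4

LOAD_FAST_LOAD_FAST b,c → push 16,36. Stack: [16, 36]
COMPARE_OP bool(==) → 16 vs 36 = False. Stack: [False]
POP_JUMP_IF_FALSE → pop False; jump. Stack: []
LOAD_FAST_LOAD_FAST b,c → push 16,36. Stack: [16, 36]
BINARY_OP ^ → 16 ^ 36 = 52. Stack: [52]
LOAD_FAST_LOAD_FAST b,a → push 16,-1. Stack: [52, 16, -1]
BINARY_OP + → 16 + -1 = 15. Stack: [52, 15]
BINARY_OP // → 52 // 15 = 3. Stack: [3]
STORE_FAST s → s=3. Stack: []
LOAD_CONST → push 4. Stack: [4]
STORE_FAST x → x=4. Stack: []
LOAD_FAST_LOAD_FAST b,b → push 16,16. Stack: [16, 16]
BINARY_OP * → 16 * 16 = 256. Stack: [256]
STORE_FAST v → v=256. Stack: []
LOAD_FAST x → push 4. Stack: [4]
RETURN_VALUE → return 4.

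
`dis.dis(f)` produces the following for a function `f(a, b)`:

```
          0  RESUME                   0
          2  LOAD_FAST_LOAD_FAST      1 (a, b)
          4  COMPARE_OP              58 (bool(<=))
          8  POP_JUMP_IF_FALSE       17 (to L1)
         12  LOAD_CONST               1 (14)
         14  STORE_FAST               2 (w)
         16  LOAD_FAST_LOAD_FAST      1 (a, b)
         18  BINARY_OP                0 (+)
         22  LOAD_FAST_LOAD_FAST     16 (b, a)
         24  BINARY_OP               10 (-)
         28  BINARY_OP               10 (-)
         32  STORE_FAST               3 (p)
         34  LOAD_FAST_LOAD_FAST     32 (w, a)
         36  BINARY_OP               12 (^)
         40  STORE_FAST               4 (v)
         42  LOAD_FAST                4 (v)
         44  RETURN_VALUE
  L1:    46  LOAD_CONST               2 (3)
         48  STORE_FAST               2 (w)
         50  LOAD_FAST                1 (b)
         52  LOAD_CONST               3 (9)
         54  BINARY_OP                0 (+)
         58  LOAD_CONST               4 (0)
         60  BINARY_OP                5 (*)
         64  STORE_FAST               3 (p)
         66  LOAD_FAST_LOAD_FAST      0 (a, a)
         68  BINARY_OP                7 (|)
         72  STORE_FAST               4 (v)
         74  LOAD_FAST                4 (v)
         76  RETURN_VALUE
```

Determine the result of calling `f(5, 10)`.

LOAD_FAST_LOAD_FAST a,b → push 5,10. Stack: [5, 10]
COMPARE_OP bool(<=) → 5 vs 10 = True. Stack: [True]
POP_JUMP_IF_FALSE → pop True; no jump. Stack: []
LOAD_CONST → push 14. Stack: [14]
STORE_FAST w → w=14. Stack: []
LOAD_FAST_LOAD_FAST a,b → push 5,10. Stack: [5, 10]
BINARY_OP + → 5 + 10 = 15. Stack: [15]
LOAD_FAST_LOAD_FAST b,a → push 10,5. Stack: [15, 10, 5]
BINARY_OP - → 10 - 5 = 5. Stack: [15, 5]
BINARY_OP - → 15 - 5 = 10. Stack: [10]
STORE_FAST p → p=10. Stack: []
LOAD_FAST_LOAD_FAST w,a → push 14,5. Stack: [14, 5]
BINARY_OP ^ → 14 ^ 5 = 11. Stack: [11]
STORE_FAST v → v=11. Stack: []
LOAD_FAST v → push 11. Stack: [11]
RETURN_VALUE → return 11.

11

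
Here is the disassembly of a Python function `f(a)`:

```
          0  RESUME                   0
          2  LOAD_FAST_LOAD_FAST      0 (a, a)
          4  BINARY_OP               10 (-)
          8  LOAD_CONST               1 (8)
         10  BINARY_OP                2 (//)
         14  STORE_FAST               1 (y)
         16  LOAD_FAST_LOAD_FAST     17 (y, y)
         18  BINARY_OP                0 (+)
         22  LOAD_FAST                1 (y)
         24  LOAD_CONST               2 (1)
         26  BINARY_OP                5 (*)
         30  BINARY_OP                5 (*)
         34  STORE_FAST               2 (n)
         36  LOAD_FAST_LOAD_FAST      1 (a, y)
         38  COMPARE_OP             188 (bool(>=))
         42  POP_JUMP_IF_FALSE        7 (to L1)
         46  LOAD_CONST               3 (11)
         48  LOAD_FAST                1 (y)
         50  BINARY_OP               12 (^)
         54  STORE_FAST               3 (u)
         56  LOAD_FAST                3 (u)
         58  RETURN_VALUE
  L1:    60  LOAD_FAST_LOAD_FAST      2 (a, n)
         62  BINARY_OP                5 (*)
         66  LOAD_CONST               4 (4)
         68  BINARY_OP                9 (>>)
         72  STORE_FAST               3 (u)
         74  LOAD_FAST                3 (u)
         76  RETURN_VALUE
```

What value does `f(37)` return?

11

LOAD_FAST_LOAD_FAST a,a → push 37,37. Stack: [37, 37]
BINARY_OP - → 37 - 37 = 0. Stack: [0]
LOAD_CONST → push 8. Stack: [0, 8]
BINARY_OP // → 0 // 8 = 0. Stack: [0]
STORE_FAST y → y=0. Stack: []
LOAD_FAST_LOAD_FAST y,y → push 0,0. Stack: [0, 0]
BINARY_OP + → 0 + 0 = 0. Stack: [0]
LOAD_FAST y → push 0. Stack: [0, 0]
LOAD_CONST → push 1. Stack: [0, 0, 1]
BINARY_OP * → 0 * 1 = 0. Stack: [0, 0]
BINARY_OP * → 0 * 0 = 0. Stack: [0]
STORE_FAST n → n=0. Stack: []
LOAD_FAST_LOAD_FAST a,y → push 37,0. Stack: [37, 0]
COMPARE_OP bool(>=) → 37 vs 0 = True. Stack: [True]
POP_JUMP_IF_FALSE → pop True; no jump. Stack: []
LOAD_CONST → push 11. Stack: [11]
LOAD_FAST y → push 0. Stack: [11, 0]
BINARY_OP ^ → 11 ^ 0 = 11. Stack: [11]
STORE_FAST u → u=11. Stack: []
LOAD_FAST u → push 11. Stack: [11]
RETURN_VALUE → return 11.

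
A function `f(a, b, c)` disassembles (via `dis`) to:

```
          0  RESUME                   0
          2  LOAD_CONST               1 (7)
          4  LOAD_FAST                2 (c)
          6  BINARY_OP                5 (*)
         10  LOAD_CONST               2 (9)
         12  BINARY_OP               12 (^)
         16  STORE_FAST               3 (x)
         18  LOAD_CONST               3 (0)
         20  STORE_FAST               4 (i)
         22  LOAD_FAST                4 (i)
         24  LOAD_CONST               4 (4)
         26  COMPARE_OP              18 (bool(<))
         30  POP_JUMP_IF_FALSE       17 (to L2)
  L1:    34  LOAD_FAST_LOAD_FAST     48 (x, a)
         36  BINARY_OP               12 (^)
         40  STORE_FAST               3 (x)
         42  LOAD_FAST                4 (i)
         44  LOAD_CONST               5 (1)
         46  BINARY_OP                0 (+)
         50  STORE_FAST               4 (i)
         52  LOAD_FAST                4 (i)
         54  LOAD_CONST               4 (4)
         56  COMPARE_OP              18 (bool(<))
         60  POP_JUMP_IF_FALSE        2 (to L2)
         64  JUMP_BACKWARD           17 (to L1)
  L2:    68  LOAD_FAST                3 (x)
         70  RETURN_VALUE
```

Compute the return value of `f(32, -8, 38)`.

LOAD_CONST → push 7. Stack: [7]
LOAD_FAST c → push 38. Stack: [7, 38]
BINARY_OP * → 7 * 38 = 266. Stack: [266]
LOAD_CONST → push 9. Stack: [266, 9]
BINARY_OP ^ → 266 ^ 9 = 259. Stack: [259]
STORE_FAST x → x=259. Stack: []
LOAD_CONST → push 0. Stack: [0]
STORE_FAST i → i=0. Stack: []
LOAD_FAST i → push 0. Stack: [0]
LOAD_CONST → push 4. Stack: [0, 4]
COMPARE_OP bool(<) → 0 vs 4 = True. Stack: [True]
POP_JUMP_IF_FALSE → pop True; no jump. Stack: []
LOAD_FAST_LOAD_FAST x,a → push 259,32. Stack: [259, 32]
BINARY_OP ^ → 259 ^ 32 = 291. Stack: [291]
STORE_FAST x → x=291. Stack: []
LOAD_FAST i → push 0. Stack: [0]
LOAD_CONST → push 1. Stack: [0, 1]
BINARY_OP + → 0 + 1 = 1. Stack: [1]
STORE_FAST i → i=1. Stack: []
LOAD_FAST i → push 1. Stack: [1]
LOAD_CONST → push 4. Stack: [1, 4]
COMPARE_OP bool(<) → 1 vs 4 = True. Stack: [True]
POP_JUMP_IF_FALSE → pop True; no jump. Stack: []
LOAD_FAST_LOAD_FAST x,a → push 291,32. Stack: [291, 32]
BINARY_OP ^ → 291 ^ 32 = 259. Stack: [259]
STORE_FAST x → x=259. Stack: []
LOAD_FAST i → push 1. Stack: [1]
LOAD_CONST → push 1. Stack: [1, 1]
BINARY_OP + → 1 + 1 = 2. Stack: [2]
STORE_FAST i → i=2. Stack: []
LOAD_FAST i → push 2. Stack: [2]
LOAD_CONST → push 4. Stack: [2, 4]
COMPARE_OP bool(<) → 2 vs 4 = True. Stack: [True]
POP_JUMP_IF_FALSE → pop True; no jump. Stack: []
LOAD_FAST_LOAD_FAST x,a → push 259,32. Stack: [259, 32]
BINARY_OP ^ → 259 ^ 32 = 291. Stack: [291]
STORE_FAST x → x=291. Stack: []
LOAD_FAST i → push 2. Stack: [2]
LOAD_CONST → push 1. Stack: [2, 1]
BINARY_OP + → 2 + 1 = 3. Stack: [3]
STORE_FAST i → i=3. Stack: []
LOAD_FAST i → push 3. Stack: [3]
LOAD_CONST → push 4. Stack: [3, 4]
COMPARE_OP bool(<) → 3 vs 4 = True. Stack: [True]
POP_JUMP_IF_FALSE → pop True; no jump. Stack: []
LOAD_FAST_LOAD_FAST x,a → push 291,32. Stack: [291, 32]
BINARY_OP ^ → 291 ^ 32 = 259. Stack: [259]
STORE_FAST x → x=259. Stack: []
LOAD_FAST i → push 3. Stack: [3]
LOAD_CONST → push 1. Stack: [3, 1]
BINARY_OP + → 3 + 1 = 4. Stack: [4]
STORE_FAST i → i=4. Stack: []
LOAD_FAST i → push 4. Stack: [4]
LOAD_CONST → push 4. Stack: [4, 4]
COMPARE_OP bool(<) → 4 vs 4 = False. Stack: [False]
POP_JUMP_IF_FALSE → pop False; jump. Stack: []
LOAD_FAST x → push 259. Stack: [259]
RETURN_VALUE → return 259.

259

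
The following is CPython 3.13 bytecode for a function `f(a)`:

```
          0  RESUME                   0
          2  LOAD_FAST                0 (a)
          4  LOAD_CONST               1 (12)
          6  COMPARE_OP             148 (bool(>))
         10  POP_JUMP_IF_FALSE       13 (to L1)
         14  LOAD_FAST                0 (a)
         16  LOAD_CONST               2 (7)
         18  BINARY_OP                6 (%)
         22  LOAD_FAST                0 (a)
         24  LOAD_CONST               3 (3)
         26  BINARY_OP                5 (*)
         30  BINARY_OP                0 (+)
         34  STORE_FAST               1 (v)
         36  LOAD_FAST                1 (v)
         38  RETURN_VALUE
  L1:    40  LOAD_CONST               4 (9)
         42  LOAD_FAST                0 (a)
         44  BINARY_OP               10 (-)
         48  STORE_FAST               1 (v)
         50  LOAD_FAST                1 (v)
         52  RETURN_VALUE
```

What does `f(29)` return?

88

LOAD_FAST a → push 29. Stack: [29]
LOAD_CONST → push 12. Stack: [29, 12]
COMPARE_OP bool(>) → 29 vs 12 = True. Stack: [True]
POP_JUMP_IF_FALSE → pop True; no jump. Stack: []
LOAD_FAST a → push 29. Stack: [29]
LOAD_CONST → push 7. Stack: [29, 7]
BINARY_OP % → 29 % 7 = 1. Stack: [1]
LOAD_FAST a → push 29. Stack: [1, 29]
LOAD_CONST → push 3. Stack: [1, 29, 3]
BINARY_OP * → 29 * 3 = 87. Stack: [1, 87]
BINARY_OP + → 1 + 87 = 88. Stack: [88]
STORE_FAST v → v=88. Stack: []
LOAD_FAST v → push 88. Stack: [88]
RETURN_VALUE → return 88.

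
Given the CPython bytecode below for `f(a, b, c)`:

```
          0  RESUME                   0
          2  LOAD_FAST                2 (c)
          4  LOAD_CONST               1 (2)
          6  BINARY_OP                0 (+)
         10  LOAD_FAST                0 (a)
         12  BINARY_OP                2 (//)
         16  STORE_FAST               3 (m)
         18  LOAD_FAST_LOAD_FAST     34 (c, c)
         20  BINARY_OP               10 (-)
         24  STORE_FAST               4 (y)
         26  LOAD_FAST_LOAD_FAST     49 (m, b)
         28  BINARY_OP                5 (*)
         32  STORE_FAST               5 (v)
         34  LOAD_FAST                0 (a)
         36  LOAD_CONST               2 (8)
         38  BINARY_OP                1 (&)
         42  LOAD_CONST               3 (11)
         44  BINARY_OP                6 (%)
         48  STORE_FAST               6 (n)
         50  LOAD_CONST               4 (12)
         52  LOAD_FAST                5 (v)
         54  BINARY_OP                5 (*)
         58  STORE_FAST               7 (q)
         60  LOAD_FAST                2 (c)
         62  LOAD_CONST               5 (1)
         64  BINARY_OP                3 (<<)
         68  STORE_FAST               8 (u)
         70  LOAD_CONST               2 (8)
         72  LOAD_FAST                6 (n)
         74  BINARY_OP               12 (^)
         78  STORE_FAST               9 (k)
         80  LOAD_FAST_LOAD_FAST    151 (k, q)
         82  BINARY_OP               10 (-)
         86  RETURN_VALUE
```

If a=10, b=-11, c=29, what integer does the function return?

396

LOAD_FAST c → push 29. Stack: [29]
LOAD_CONST → push 2. Stack: [29, 2]
BINARY_OP + → 29 + 2 = 31. Stack: [31]
LOAD_FAST a → push 10. Stack: [31, 10]
BINARY_OP // → 31 // 10 = 3. Stack: [3]
STORE_FAST m → m=3. Stack: []
LOAD_FAST_LOAD_FAST c,c → push 29,29. Stack: [29, 29]
BINARY_OP - → 29 - 29 = 0. Stack: [0]
STORE_FAST y → y=0. Stack: []
LOAD_FAST_LOAD_FAST m,b → push 3,-11. Stack: [3, -11]
BINARY_OP * → 3 * -11 = -33. Stack: [-33]
STORE_FAST v → v=-33. Stack: []
LOAD_FAST a → push 10. Stack: [10]
LOAD_CONST → push 8. Stack: [10, 8]
BINARY_OP & → 10 & 8 = 8. Stack: [8]
LOAD_CONST → push 11. Stack: [8, 11]
BINARY_OP % → 8 % 11 = 8. Stack: [8]
STORE_FAST n → n=8. Stack: []
LOAD_CONST → push 12. Stack: [12]
LOAD_FAST v → push -33. Stack: [12, -33]
BINARY_OP * → 12 * -33 = -396. Stack: [-396]
STORE_FAST q → q=-396. Stack: []
LOAD_FAST c → push 29. Stack: [29]
LOAD_CONST → push 1. Stack: [29, 1]
BINARY_OP << → 29 << 1 = 58. Stack: [58]
STORE_FAST u → u=58. Stack: []
LOAD_CONST → push 8. Stack: [8]
LOAD_FAST n → push 8. Stack: [8, 8]
BINARY_OP ^ → 8 ^ 8 = 0. Stack: [0]
STORE_FAST k → k=0. Stack: []
LOAD_FAST_LOAD_FAST k,q → push 0,-396. Stack: [0, -396]
BINARY_OP - → 0 - -396 = 396. Stack: [396]
RETURN_VALUE → return 396.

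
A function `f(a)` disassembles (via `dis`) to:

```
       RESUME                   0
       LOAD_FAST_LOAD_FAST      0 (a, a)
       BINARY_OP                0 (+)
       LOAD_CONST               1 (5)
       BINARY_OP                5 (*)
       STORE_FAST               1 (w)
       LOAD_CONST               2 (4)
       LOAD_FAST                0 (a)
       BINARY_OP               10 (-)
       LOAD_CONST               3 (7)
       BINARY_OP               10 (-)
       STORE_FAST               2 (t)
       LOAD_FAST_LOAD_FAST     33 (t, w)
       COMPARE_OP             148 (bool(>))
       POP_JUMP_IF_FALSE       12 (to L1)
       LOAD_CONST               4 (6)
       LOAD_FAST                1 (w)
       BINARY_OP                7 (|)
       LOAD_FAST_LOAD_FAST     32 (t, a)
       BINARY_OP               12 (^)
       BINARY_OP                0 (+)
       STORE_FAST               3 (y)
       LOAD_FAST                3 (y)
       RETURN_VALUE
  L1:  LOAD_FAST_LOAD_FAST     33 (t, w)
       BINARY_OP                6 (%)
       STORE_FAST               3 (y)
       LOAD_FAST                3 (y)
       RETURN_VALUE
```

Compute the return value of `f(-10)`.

-113

LOAD_FAST_LOAD_FAST a,a → push -10,-10. Stack: [-10, -10]
BINARY_OP + → -10 + -10 = -20. Stack: [-20]
LOAD_CONST → push 5. Stack: [-20, 5]
BINARY_OP * → -20 * 5 = -100. Stack: [-100]
STORE_FAST w → w=-100. Stack: []
LOAD_CONST → push 4. Stack: [4]
LOAD_FAST a → push -10. Stack: [4, -10]
BINARY_OP - → 4 - -10 = 14. Stack: [14]
LOAD_CONST → push 7. Stack: [14, 7]
BINARY_OP - → 14 - 7 = 7. Stack: [7]
STORE_FAST t → t=7. Stack: []
LOAD_FAST_LOAD_FAST t,w → push 7,-100. Stack: [7, -100]
COMPARE_OP bool(>) → 7 vs -100 = True. Stack: [True]
POP_JUMP_IF_FALSE → pop True; no jump. Stack: []
LOAD_CONST → push 6. Stack: [6]
LOAD_FAST w → push -100. Stack: [6, -100]
BINARY_OP | → 6 | -100 = -98. Stack: [-98]
LOAD_FAST_LOAD_FAST t,a → push 7,-10. Stack: [-98, 7, -10]
BINARY_OP ^ → 7 ^ -10 = -15. Stack: [-98, -15]
BINARY_OP + → -98 + -15 = -113. Stack: [-113]
STORE_FAST y → y=-113. Stack: []
LOAD_FAST y → push -113. Stack: [-113]
RETURN_VALUE → return -113.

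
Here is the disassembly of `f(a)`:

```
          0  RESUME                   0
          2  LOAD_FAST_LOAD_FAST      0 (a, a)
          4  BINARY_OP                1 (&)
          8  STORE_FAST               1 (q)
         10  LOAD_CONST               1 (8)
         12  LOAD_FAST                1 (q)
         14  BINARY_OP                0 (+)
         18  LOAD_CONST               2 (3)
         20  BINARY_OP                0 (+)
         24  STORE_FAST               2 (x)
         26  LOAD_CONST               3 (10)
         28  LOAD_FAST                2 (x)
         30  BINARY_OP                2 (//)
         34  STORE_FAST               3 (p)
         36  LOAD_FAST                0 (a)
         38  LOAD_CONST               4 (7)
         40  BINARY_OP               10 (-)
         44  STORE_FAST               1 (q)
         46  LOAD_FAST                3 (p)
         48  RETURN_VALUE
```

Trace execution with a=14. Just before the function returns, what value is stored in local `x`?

25

LOAD_FAST_LOAD_FAST a,a → push 14,14. Stack: [14, 14]
BINARY_OP & → 14 & 14 = 14. Stack: [14]
STORE_FAST q → q=14. Stack: []
LOAD_CONST → push 8. Stack: [8]
LOAD_FAST q → push 14. Stack: [8, 14]
BINARY_OP + → 8 + 14 = 22. Stack: [22]
LOAD_CONST → push 3. Stack: [22, 3]
BINARY_OP + → 22 + 3 = 25. Stack: [25]
STORE_FAST x → x=25. Stack: []
LOAD_CONST → push 10. Stack: [10]
LOAD_FAST x → push 25. Stack: [10, 25]
BINARY_OP // → 10 // 25 = 0. Stack: [0]
STORE_FAST p → p=0. Stack: []
LOAD_FAST a → push 14. Stack: [14]
LOAD_CONST → push 7. Stack: [14, 7]
BINARY_OP - → 14 - 7 = 7. Stack: [7]
STORE_FAST q → q=7. Stack: []
LOAD_FAST p → push 0. Stack: [0]
RETURN_VALUE → return 0.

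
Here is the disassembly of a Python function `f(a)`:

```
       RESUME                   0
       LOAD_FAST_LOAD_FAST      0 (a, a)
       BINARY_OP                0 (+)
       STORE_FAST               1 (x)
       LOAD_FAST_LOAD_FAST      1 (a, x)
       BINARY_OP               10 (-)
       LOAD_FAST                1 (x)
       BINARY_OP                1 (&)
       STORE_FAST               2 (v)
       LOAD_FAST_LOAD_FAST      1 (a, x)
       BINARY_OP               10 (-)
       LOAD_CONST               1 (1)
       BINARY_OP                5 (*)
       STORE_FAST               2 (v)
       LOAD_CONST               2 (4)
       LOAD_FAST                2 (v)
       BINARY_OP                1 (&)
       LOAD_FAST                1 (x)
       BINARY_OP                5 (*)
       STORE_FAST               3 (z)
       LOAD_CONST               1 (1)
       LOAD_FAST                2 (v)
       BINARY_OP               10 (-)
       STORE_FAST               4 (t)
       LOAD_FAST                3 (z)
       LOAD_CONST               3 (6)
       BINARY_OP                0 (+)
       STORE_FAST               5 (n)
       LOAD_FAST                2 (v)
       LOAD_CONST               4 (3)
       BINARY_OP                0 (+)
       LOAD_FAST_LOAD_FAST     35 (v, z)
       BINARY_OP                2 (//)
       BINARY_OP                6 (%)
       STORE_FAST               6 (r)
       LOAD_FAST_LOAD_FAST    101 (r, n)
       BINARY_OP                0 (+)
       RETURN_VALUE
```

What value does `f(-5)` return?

LOAD_FAST_LOAD_FAST a,a → push -5,-5. Stack: [-5, -5]
BINARY_OP + → -5 + -5 = -10. Stack: [-10]
STORE_FAST x → x=-10. Stack: []
LOAD_FAST_LOAD_FAST a,x → push -5,-10. Stack: [-5, -10]
BINARY_OP - → -5 - -10 = 5. Stack: [5]
LOAD_FAST x → push -10. Stack: [5, -10]
BINARY_OP & → 5 & -10 = 4. Stack: [4]
STORE_FAST v → v=4. Stack: []
LOAD_FAST_LOAD_FAST a,x → push -5,-10. Stack: [-5, -10]
BINARY_OP - → -5 - -10 = 5. Stack: [5]
LOAD_CONST → push 1. Stack: [5, 1]
BINARY_OP * → 5 * 1 = 5. Stack: [5]
STORE_FAST v → v=5. Stack: []
LOAD_CONST → push 4. Stack: [4]
LOAD_FAST v → push 5. Stack: [4, 5]
BINARY_OP & → 4 & 5 = 4. Stack: [4]
LOAD_FAST x → push -10. Stack: [4, -10]
BINARY_OP * → 4 * -10 = -40. Stack: [-40]
STORE_FAST z → z=-40. Stack: []
LOAD_CONST → push 1. Stack: [1]
LOAD_FAST v → push 5. Stack: [1, 5]
BINARY_OP - → 1 - 5 = -4. Stack: [-4]
STORE_FAST t → t=-4. Stack: []
LOAD_FAST z → push -40. Stack: [-40]
LOAD_CONST → push 6. Stack: [-40, 6]
BINARY_OP + → -40 + 6 = -34. Stack: [-34]
STORE_FAST n → n=-34. Stack: []
LOAD_FAST v → push 5. Stack: [5]
LOAD_CONST → push 3. Stack: [5, 3]
BINARY_OP + → 5 + 3 = 8. Stack: [8]
LOAD_FAST_LOAD_FAST v,z → push 5,-40. Stack: [8, 5, -40]
BINARY_OP // → 5 // -40 = -1. Stack: [8, -1]
BINARY_OP % → 8 % -1 = 0. Stack: [0]
STORE_FAST r → r=0. Stack: []
LOAD_FAST_LOAD_FAST r,n → push 0,-34. Stack: [0, -34]
BINARY_OP + → 0 + -34 = -34. Stack: [-34]
RETURN_VALUE → return -34.

-34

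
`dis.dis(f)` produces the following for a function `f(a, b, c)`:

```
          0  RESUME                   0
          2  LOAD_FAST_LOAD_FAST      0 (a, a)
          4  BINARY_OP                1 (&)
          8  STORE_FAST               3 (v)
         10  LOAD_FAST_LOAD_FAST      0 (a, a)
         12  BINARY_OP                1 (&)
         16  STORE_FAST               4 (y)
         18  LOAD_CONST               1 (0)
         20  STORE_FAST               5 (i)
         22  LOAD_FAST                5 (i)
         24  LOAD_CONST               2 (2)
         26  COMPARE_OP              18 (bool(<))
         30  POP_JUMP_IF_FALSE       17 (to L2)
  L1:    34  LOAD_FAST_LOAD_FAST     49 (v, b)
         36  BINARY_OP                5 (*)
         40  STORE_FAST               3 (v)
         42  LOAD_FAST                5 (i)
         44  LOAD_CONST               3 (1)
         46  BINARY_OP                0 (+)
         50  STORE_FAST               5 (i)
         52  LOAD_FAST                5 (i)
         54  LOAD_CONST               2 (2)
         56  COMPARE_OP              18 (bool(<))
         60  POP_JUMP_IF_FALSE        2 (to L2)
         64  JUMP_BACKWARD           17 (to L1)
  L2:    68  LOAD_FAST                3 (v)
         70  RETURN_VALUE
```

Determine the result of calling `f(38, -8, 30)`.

2432

LOAD_FAST_LOAD_FAST a,a → push 38,38. Stack: [38, 38]
BINARY_OP & → 38 & 38 = 38. Stack: [38]
STORE_FAST v → v=38. Stack: []
LOAD_FAST_LOAD_FAST a,a → push 38,38. Stack: [38, 38]
BINARY_OP & → 38 & 38 = 38. Stack: [38]
STORE_FAST y → y=38. Stack: []
LOAD_CONST → push 0. Stack: [0]
STORE_FAST i → i=0. Stack: []
LOAD_FAST i → push 0. Stack: [0]
LOAD_CONST → push 2. Stack: [0, 2]
COMPARE_OP bool(<) → 0 vs 2 = True. Stack: [True]
POP_JUMP_IF_FALSE → pop True; no jump. Stack: []
LOAD_FAST_LOAD_FAST v,b → push 38,-8. Stack: [38, -8]
BINARY_OP * → 38 * -8 = -304. Stack: [-304]
STORE_FAST v → v=-304. Stack: []
LOAD_FAST i → push 0. Stack: [0]
LOAD_CONST → push 1. Stack: [0, 1]
BINARY_OP + → 0 + 1 = 1. Stack: [1]
STORE_FAST i → i=1. Stack: []
LOAD_FAST i → push 1. Stack: [1]
LOAD_CONST → push 2. Stack: [1, 2]
COMPARE_OP bool(<) → 1 vs 2 = True. Stack: [True]
POP_JUMP_IF_FALSE → pop True; no jump. Stack: []
LOAD_FAST_LOAD_FAST v,b → push -304,-8. Stack: [-304, -8]
BINARY_OP * → -304 * -8 = 2432. Stack: [2432]
STORE_FAST v → v=2432. Stack: []
LOAD_FAST i → push 1. Stack: [1]
LOAD_CONST → push 1. Stack: [1, 1]
BINARY_OP + → 1 + 1 = 2. Stack: [2]
STORE_FAST i → i=2. Stack: []
LOAD_FAST i → push 2. Stack: [2]
LOAD_CONST → push 2. Stack: [2, 2]
COMPARE_OP bool(<) → 2 vs 2 = False. Stack: [False]
POP_JUMP_IF_FALSE → pop False; jump. Stack: []
LOAD_FAST v → push 2432. Stack: [2432]
RETURN_VALUE → return 2432.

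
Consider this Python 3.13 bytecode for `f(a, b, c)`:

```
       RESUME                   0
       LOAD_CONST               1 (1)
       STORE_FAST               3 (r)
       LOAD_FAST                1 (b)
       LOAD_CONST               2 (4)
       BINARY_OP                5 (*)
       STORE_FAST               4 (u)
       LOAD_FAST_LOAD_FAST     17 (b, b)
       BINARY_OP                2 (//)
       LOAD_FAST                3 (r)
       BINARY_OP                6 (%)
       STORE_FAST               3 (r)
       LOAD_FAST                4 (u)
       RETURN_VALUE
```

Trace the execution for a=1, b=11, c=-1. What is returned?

LOAD_CONST → push 1. Stack: [1]
STORE_FAST r → r=1. Stack: []
LOAD_FAST b → push 11. Stack: [11]
LOAD_CONST → push 4. Stack: [11, 4]
BINARY_OP * → 11 * 4 = 44. Stack: [44]
STORE_FAST u → u=44. Stack: []
LOAD_FAST_LOAD_FAST b,b → push 11,11. Stack: [11, 11]
BINARY_OP // → 11 // 11 = 1. Stack: [1]
LOAD_FAST r → push 1. Stack: [1, 1]
BINARY_OP % → 1 % 1 = 0. Stack: [0]
STORE_FAST r → r=0. Stack: []
LOAD_FAST u → push 44. Stack: [44]
RETURN_VALUE → return 44.

44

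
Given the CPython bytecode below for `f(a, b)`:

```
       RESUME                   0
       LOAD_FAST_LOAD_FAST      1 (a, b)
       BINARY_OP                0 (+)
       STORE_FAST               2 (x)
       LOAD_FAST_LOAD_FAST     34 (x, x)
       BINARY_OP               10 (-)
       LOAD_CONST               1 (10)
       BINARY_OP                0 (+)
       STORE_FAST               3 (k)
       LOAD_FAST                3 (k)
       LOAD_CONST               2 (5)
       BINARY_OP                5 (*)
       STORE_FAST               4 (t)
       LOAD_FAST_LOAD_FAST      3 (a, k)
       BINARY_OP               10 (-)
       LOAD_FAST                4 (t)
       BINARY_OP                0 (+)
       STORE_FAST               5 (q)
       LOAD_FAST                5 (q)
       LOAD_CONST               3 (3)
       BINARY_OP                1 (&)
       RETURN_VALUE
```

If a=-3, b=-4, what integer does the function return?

LOAD_FAST_LOAD_FAST a,b → push -3,-4. Stack: [-3, -4]
BINARY_OP + → -3 + -4 = -7. Stack: [-7]
STORE_FAST x → x=-7. Stack: []
LOAD_FAST_LOAD_FAST x,x → push -7,-7. Stack: [-7, -7]
BINARY_OP - → -7 - -7 = 0. Stack: [0]
LOAD_CONST → push 10. Stack: [0, 10]
BINARY_OP + → 0 + 10 = 10. Stack: [10]
STORE_FAST k → k=10. Stack: []
LOAD_FAST k → push 10. Stack: [10]
LOAD_CONST → push 5. Stack: [10, 5]
BINARY_OP * → 10 * 5 = 50. Stack: [50]
STORE_FAST t → t=50. Stack: []
LOAD_FAST_LOAD_FAST a,k → push -3,10. Stack: [-3, 10]
BINARY_OP - → -3 - 10 = -13. Stack: [-13]
LOAD_FAST t → push 50. Stack: [-13, 50]
BINARY_OP + → -13 + 50 = 37. Stack: [37]
STORE_FAST q → q=37. Stack: []
LOAD_FAST q → push 37. Stack: [37]
LOAD_CONST → push 3. Stack: [37, 3]
BINARY_OP & → 37 & 3 = 1. Stack: [1]
RETURN_VALUE → return 1.

1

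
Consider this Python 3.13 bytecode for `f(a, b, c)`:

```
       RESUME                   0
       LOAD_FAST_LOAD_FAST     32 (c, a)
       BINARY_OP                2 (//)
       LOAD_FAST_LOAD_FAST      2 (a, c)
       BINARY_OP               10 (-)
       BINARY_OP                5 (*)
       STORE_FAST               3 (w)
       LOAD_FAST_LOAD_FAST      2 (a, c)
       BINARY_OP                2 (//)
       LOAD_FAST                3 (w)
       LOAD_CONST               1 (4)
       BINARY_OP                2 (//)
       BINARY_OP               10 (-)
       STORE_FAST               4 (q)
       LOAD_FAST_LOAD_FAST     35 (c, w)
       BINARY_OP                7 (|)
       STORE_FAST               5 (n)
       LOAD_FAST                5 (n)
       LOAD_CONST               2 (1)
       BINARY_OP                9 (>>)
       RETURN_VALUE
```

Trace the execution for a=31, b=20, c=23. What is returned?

11

LOAD_FAST_LOAD_FAST c,a → push 23,31. Stack: [23, 31]
BINARY_OP // → 23 // 31 = 0. Stack: [0]
LOAD_FAST_LOAD_FAST a,c → push 31,23. Stack: [0, 31, 23]
BINARY_OP - → 31 - 23 = 8. Stack: [0, 8]
BINARY_OP * → 0 * 8 = 0. Stack: [0]
STORE_FAST w → w=0. Stack: []
LOAD_FAST_LOAD_FAST a,c → push 31,23. Stack: [31, 23]
BINARY_OP // → 31 // 23 = 1. Stack: [1]
LOAD_FAST w → push 0. Stack: [1, 0]
LOAD_CONST → push 4. Stack: [1, 0, 4]
BINARY_OP // → 0 // 4 = 0. Stack: [1, 0]
BINARY_OP - → 1 - 0 = 1. Stack: [1]
STORE_FAST q → q=1. Stack: []
LOAD_FAST_LOAD_FAST c,w → push 23,0. Stack: [23, 0]
BINARY_OP | → 23 | 0 = 23. Stack: [23]
STORE_FAST n → n=23. Stack: []
LOAD_FAST n → push 23. Stack: [23]
LOAD_CONST → push 1. Stack: [23, 1]
BINARY_OP >> → 23 >> 1 = 11. Stack: [11]
RETURN_VALUE → return 11.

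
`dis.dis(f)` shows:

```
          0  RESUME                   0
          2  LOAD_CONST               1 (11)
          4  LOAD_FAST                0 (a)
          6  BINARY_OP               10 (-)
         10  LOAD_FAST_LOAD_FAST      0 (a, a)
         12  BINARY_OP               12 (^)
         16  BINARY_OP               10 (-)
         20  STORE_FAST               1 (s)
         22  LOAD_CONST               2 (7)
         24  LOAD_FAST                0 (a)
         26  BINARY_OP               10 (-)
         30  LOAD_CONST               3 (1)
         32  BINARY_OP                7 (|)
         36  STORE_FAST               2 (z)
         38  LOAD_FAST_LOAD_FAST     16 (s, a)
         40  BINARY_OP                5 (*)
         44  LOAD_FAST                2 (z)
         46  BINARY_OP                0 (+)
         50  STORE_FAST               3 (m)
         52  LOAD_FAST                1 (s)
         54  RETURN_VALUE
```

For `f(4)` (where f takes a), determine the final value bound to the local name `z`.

3

LOAD_CONST → push 11. Stack: [11]
LOAD_FAST a → push 4. Stack: [11, 4]
BINARY_OP - → 11 - 4 = 7. Stack: [7]
LOAD_FAST_LOAD_FAST a,a → push 4,4. Stack: [7, 4, 4]
BINARY_OP ^ → 4 ^ 4 = 0. Stack: [7, 0]
BINARY_OP - → 7 - 0 = 7. Stack: [7]
STORE_FAST s → s=7. Stack: []
LOAD_CONST → push 7. Stack: [7]
LOAD_FAST a → push 4. Stack: [7, 4]
BINARY_OP - → 7 - 4 = 3. Stack: [3]
LOAD_CONST → push 1. Stack: [3, 1]
BINARY_OP | → 3 | 1 = 3. Stack: [3]
STORE_FAST z → z=3. Stack: []
LOAD_FAST_LOAD_FAST s,a → push 7,4. Stack: [7, 4]
BINARY_OP * → 7 * 4 = 28. Stack: [28]
LOAD_FAST z → push 3. Stack: [28, 3]
BINARY_OP + → 28 + 3 = 31. Stack: [31]
STORE_FAST m → m=31. Stack: []
LOAD_FAST s → push 7. Stack: [7]
RETURN_VALUE → return 7.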